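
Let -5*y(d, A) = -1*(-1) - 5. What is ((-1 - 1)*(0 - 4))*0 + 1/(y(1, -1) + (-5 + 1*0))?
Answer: -5/21 ≈ -0.23810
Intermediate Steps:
y(d, A) = ⅘ (y(d, A) = -(-1*(-1) - 5)/5 = -(1 - 5)/5 = -⅕*(-4) = ⅘)
((-1 - 1)*(0 - 4))*0 + 1/(y(1, -1) + (-5 + 1*0)) = ((-1 - 1)*(0 - 4))*0 + 1/(⅘ + (-5 + 1*0)) = -2*(-4)*0 + 1/(⅘ + (-5 + 0)) = 8*0 + 1/(⅘ - 5) = 0 + 1/(-21/5) = 0 - 5/21 = -5/21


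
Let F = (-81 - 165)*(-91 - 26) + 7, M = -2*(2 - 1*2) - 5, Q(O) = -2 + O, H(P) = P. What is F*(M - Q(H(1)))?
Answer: -115156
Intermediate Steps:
M = -5 (M = -2*(2 - 2) - 5 = -2*0 - 5 = 0 - 5 = -5)
F = 28789 (F = -246*(-117) + 7 = 28782 + 7 = 28789)
F*(M - Q(H(1))) = 28789*(-5 - (-2 + 1)) = 28789*(-5 - 1*(-1)) = 28789*(-5 + 1) = 28789*(-4) = -115156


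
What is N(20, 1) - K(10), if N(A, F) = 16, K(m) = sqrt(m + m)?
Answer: 16 - 2*sqrt(5) ≈ 11.528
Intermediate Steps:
K(m) = sqrt(2)*sqrt(m) (K(m) = sqrt(2*m) = sqrt(2)*sqrt(m))
N(20, 1) - K(10) = 16 - sqrt(2)*sqrt(10) = 16 - 2*sqrt(5)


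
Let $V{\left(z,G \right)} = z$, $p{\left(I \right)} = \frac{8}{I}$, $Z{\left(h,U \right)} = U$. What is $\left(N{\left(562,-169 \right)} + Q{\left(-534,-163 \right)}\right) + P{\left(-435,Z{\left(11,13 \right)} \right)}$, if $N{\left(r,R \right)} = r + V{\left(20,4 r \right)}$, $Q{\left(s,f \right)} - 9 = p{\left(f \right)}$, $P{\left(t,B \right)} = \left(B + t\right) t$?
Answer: $\frac{30018235}{163} \approx 1.8416 \cdot 10^{5}$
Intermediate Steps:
$P{\left(t,B \right)} = t \left(B + t\right)$
$Q{\left(s,f \right)} = 9 + \frac{8}{f}$
$N{\left(r,R \right)} = 20 + r$ ($N{\left(r,R \right)} = r + 20 = 20 + r$)
$\left(N{\left(562,-169 \right)} + Q{\left(-534,-163 \right)}\right) + P{\left(-435,Z{\left(11,13 \right)} \right)} = \left(\left(20 + 562\right) + \left(9 + \frac{8}{-163}\right)\right) - 435 \left(13 - 435\right) = \left(582 + \left(9 + 8 \left(- \frac{1}{163}\right)\right)\right) - -183570 = \left(582 + \left(9 - \frac{8}{163}\right)\right) + 183570 = \left(582 + \frac{1459}{163}\right) + 183570 = \frac{96325}{163} + 183570 = \frac{30018235}{163}$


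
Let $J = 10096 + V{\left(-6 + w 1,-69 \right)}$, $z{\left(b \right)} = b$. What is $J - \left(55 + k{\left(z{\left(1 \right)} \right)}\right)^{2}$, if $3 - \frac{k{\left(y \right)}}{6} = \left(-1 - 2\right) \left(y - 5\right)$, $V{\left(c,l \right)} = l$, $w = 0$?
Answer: $10026$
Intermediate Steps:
$k{\left(y \right)} = -72 + 18 y$ ($k{\left(y \right)} = 18 - 6 \left(-1 - 2\right) \left(y - 5\right) = 18 - 6 \left(- 3 \left(-5 + y\right)\right) = 18 - 6 \left(15 - 3 y\right) = 18 + \left(-90 + 18 y\right) = -72 + 18 y$)
$J = 10027$ ($J = 10096 - 69 = 10027$)
$J - \left(55 + k{\left(z{\left(1 \right)} \right)}\right)^{2} = 10027 - \left(55 + \left(-72 + 18 \cdot 1\right)\right)^{2} = 10027 - \left(55 + \left(-72 + 18\right)\right)^{2} = 10027 - \left(55 - 54\right)^{2} = 10027 - 1^{2} = 10027 - 1 = 10026$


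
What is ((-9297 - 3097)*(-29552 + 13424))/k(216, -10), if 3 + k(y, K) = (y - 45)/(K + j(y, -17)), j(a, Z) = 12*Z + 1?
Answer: -788456704/15 ≈ -5.2564e+7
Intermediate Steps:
j(a, Z) = 1 + 12*Z
k(y, K) = -3 + (-45 + y)/(-203 + K) (k(y, K) = -3 + (y - 45)/(K + (1 + 12*(-17))) = -3 + (-45 + y)/(K + (1 - 204)) = -3 + (-45 + y)/(K - 203) = -3 + (-45 + y)/(-203 + K))
((-9297 - 3097)*(-29552 + 13424))/k(216, -10) = ((-9297 - 3097)*(-29552 + 13424))/(((564 + 216 - 3*(-10))/(-203 - 10))) = (-12394*(-16128))/(((564 + 216 + 30)/(-213))) = 199890432/((-1/213*810)) = 199890432/(-270/71) = 199890432*(-71/270) = -788456704/15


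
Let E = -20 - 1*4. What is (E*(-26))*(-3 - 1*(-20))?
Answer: 10608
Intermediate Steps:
E = -24 (E = -20 - 4 = -24)
(E*(-26))*(-3 - 1*(-20)) = (-24*(-26))*(-3 - 1*(-20)) = 624*(-3 + 20) = 624*17 = 10608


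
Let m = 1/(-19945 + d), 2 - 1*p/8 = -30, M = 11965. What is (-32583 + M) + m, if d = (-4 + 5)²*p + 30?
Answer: -405329263/19659 ≈ -20618.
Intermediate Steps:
p = 256 (p = 16 - 8*(-30) = 16 + 240 = 256)
d = 286 (d = (-4 + 5)²*256 + 30 = 1²*256 + 30 = 1*256 + 30 = 256 + 30 = 286)
m = -1/19659 (m = 1/(-19945 + 286) = 1/(-19659) = -1/19659 ≈ -5.0867e-5)
(-32583 + M) + m = (-32583 + 11965) - 1/19659 = -20618 - 1/19659 = -405329263/19659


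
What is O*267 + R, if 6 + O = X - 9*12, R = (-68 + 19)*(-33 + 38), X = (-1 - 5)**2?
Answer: -21071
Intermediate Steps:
X = 36 (X = (-6)**2 = 36)
R = -245 (R = -49*5 = -245)
O = -78 (O = -6 + (36 - 9*12) = -6 + (36 - 108) = -6 - 72 = -78)
O*267 + R = -78*267 - 245 = -20826 - 245 = -21071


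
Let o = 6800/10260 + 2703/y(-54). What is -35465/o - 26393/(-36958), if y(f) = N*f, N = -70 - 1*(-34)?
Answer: -949227157529/54956546 ≈ -17272.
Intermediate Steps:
N = -36 (N = -70 + 34 = -36)
y(f) = -36*f
o = 25279/12312 (o = 6800/10260 + 2703/((-36*(-54))) = 6800*(1/10260) + 2703/1944 = 340/513 + 2703*(1/1944) = 340/513 + 901/648 = 25279/12312 ≈ 2.0532)
-35465/o - 26393/(-36958) = -35465/25279/12312 - 26393/(-36958) = -35465*12312/25279 - 26393*(-1/36958) = -436645080/25279 + 26393/36958 = -949227157529/54956546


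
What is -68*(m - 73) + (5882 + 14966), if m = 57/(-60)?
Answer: 129383/5 ≈ 25877.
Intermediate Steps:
m = -19/20 (m = 57*(-1/60) = -19/20 ≈ -0.95000)
-68*(m - 73) + (5882 + 14966) = -68*(-19/20 - 73) + (5882 + 14966) = -68*(-1479/20) + 20848 = 25143/5 + 20848 = 129383/5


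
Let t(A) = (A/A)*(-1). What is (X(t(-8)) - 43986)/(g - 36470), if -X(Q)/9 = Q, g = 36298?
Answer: 43977/172 ≈ 255.68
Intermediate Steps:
t(A) = -1 (t(A) = 1*(-1) = -1)
X(Q) = -9*Q
(X(t(-8)) - 43986)/(g - 36470) = (-9*(-1) - 43986)/(36298 - 36470) = (9 - 43986)/(-172) = -43977*(-1/172) = 43977/172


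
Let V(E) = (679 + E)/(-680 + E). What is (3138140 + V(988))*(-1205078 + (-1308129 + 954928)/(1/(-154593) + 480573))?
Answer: -86534322000534537216220059/22882312310704 ≈ -3.7817e+12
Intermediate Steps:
V(E) = (679 + E)/(-680 + E)
(3138140 + V(988))*(-1205078 + (-1308129 + 954928)/(1/(-154593) + 480573)) = (3138140 + (679 + 988)/(-680 + 988))*(-1205078 + (-1308129 + 954928)/(1/(-154593) + 480573)) = (3138140 + 1667/308)*(-1205078 - 353201/(-1/154593 + 480573)) = (3138140 + (1/308)*1667)*(-1205078 - 353201/74293221788/154593) = (3138140 + 1667/308)*(-1205078 - 353201*154593/74293221788) = 966548787*(-1205078 - 54602402193/74293221788)/308 = (966548787/308)*(-89529181728241657/74293221788) = -86534322000534537216220059/22882312310704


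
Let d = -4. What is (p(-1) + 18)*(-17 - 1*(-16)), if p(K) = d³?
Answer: 46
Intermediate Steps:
p(K) = -64 (p(K) = (-4)³ = -64)
(p(-1) + 18)*(-17 - 1*(-16)) = (-64 + 18)*(-17 - 1*(-16)) = -46*(-17 + 16) = -46*(-1) = 46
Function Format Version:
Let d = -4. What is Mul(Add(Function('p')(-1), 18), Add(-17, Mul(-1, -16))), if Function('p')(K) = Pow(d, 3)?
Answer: 46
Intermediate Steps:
Function('p')(K) = -64 (Function('p')(K) = Pow(-4, 3) = -64)
Mul(Add(Function('p')(-1), 18), Add(-17, Mul(-1, -16))) = Mul(Add(-64, 18), Add(-17, Mul(-1, -16))) = Mul(-46, Add(-17, 16)) = Mul(-46, -1) = 46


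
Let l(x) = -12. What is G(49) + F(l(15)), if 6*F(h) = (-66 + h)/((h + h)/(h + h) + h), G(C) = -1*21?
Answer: -218/11 ≈ -19.818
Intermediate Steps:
G(C) = -21
F(h) = (-66 + h)/(6*(1 + h)) (F(h) = ((-66 + h)/((h + h)/(h + h) + h))/6 = ((-66 + h)/((2*h)/((2*h)) + h))/6 = ((-66 + h)/((2*h)*(1/(2*h)) + h))/6 = ((-66 + h)/(1 + h))/6 = (-66 + h)/(6*(1 + h)))
G(49) + F(l(15)) = -21 + (-66 - 12)/(6*(1 - 12)) = -21 + (⅙)*(-78)/(-11) = -21 + (⅙)*(-1/11)*(-78) = -21 + 13/11 = -218/11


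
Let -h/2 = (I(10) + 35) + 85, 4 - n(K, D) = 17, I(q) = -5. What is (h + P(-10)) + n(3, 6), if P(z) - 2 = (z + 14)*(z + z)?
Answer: -321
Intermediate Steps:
P(z) = 2 + 2*z*(14 + z) (P(z) = 2 + (z + 14)*(z + z) = 2 + (14 + z)*(2*z) = 2 + 2*z*(14 + z))
n(K, D) = -13 (n(K, D) = 4 - 1*17 = 4 - 17 = -13)
h = -230 (h = -2*((-5 + 35) + 85) = -2*(30 + 85) = -2*115 = -230)
(h + P(-10)) + n(3, 6) = (-230 + (2 + 2*(-10)**2 + 28*(-10))) - 13 = (-230 + (2 + 2*100 - 280)) - 13 = (-230 + (2 + 200 - 280)) - 13 = (-230 - 78) - 13 = -308 - 13 = -321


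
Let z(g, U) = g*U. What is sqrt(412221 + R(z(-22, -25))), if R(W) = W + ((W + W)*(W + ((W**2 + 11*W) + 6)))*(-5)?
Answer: I*sqrt(1699670229) ≈ 41227.0*I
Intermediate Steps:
z(g, U) = U*g
R(W) = W - 10*W*(6 + W**2 + 12*W) (R(W) = W + ((2*W)*(W + (6 + W**2 + 11*W)))*(-5) = W + ((2*W)*(6 + W**2 + 12*W))*(-5) = W + (2*W*(6 + W**2 + 12*W))*(-5) = W - 10*W*(6 + W**2 + 12*W))
sqrt(412221 + R(z(-22, -25))) = sqrt(412221 - (-25*(-22))*(59 + 10*(-25*(-22))**2 + 120*(-25*(-22)))) = sqrt(412221 - 1*550*(59 + 10*550**2 + 120*550)) = sqrt(412221 - 1*550*(59 + 10*302500 + 66000)) = sqrt(412221 - 1*550*(59 + 3025000 + 66000)) = sqrt(412221 - 1*550*3091059) = sqrt(412221 - 1700082450) = sqrt(-1699670229) = I*sqrt(1699670229)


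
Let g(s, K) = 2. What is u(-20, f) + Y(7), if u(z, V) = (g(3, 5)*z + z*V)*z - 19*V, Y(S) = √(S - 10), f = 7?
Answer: 3467 + I*√3 ≈ 3467.0 + 1.732*I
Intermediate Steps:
Y(S) = √(-10 + S)
u(z, V) = -19*V + z*(2*z + V*z) (u(z, V) = (2*z + z*V)*z - 19*V = (2*z + V*z)*z - 19*V = z*(2*z + V*z) - 19*V = -19*V + z*(2*z + V*z))
u(-20, f) + Y(7) = (-19*7 + 2*(-20)² + 7*(-20)²) + √(-10 + 7) = (-133 + 2*400 + 7*400) + √(-3) = (-133 + 800 + 2800) + I*√3 = 3467 + I*√3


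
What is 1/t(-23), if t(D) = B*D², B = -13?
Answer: -1/6877 ≈ -0.00014541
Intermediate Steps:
t(D) = -13*D²
1/t(-23) = 1/(-13*(-23)²) = 1/(-13*529) = 1/(-6877) = -1/6877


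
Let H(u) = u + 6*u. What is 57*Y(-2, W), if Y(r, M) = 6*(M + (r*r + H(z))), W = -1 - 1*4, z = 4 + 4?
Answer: 18810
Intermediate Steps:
z = 8
H(u) = 7*u
W = -5 (W = -1 - 4 = -5)
Y(r, M) = 336 + 6*M + 6*r² (Y(r, M) = 6*(M + (r*r + 7*8)) = 6*(M + (r² + 56)) = 6*(M + (56 + r²)) = 6*(56 + M + r²) = 336 + 6*M + 6*r²)
57*Y(-2, W) = 57*(336 + 6*(-5) + 6*(-2)²) = 57*(336 - 30 + 6*4) = 57*(336 - 30 + 24) = 57*330 = 18810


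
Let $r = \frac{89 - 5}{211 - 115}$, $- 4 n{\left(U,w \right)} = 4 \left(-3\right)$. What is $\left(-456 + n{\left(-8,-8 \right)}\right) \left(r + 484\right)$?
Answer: $- \frac{1757187}{8} \approx -2.1965 \cdot 10^{5}$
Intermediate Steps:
$n{\left(U,w \right)} = 3$ ($n{\left(U,w \right)} = - \frac{4 \left(-3\right)}{4} = \left(- \frac{1}{4}\right) \left(-12\right) = 3$)
$r = \frac{7}{8}$ ($r = \frac{84}{96} = 84 \cdot \frac{1}{96} = \frac{7}{8} \approx 0.875$)
$\left(-456 + n{\left(-8,-8 \right)}\right) \left(r + 484\right) = \left(-456 + 3\right) \left(\frac{7}{8} + 484\right) = \left(-453\right) \frac{3879}{8} = - \frac{1757187}{8}$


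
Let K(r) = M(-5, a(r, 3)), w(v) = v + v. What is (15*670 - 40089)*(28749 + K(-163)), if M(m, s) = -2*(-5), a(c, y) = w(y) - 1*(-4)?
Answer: -863891601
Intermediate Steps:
w(v) = 2*v
a(c, y) = 4 + 2*y (a(c, y) = 2*y - 1*(-4) = 2*y + 4 = 4 + 2*y)
M(m, s) = 10
K(r) = 10
(15*670 - 40089)*(28749 + K(-163)) = (15*670 - 40089)*(28749 + 10) = (10050 - 40089)*28759 = -30039*28759 = -863891601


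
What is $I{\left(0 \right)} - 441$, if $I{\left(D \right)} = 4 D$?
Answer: $-441$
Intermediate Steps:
$I{\left(0 \right)} - 441 = 4 \cdot 0 - 441 = 0 - 441 = -441$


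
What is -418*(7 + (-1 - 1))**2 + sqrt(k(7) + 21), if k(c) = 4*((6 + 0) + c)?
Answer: -10450 + sqrt(73) ≈ -10441.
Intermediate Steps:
k(c) = 24 + 4*c (k(c) = 4*(6 + c) = 24 + 4*c)
-418*(7 + (-1 - 1))**2 + sqrt(k(7) + 21) = -418*(7 + (-1 - 1))**2 + sqrt((24 + 4*7) + 21) = -418*(7 - 2)**2 + sqrt((24 + 28) + 21) = -418*5**2 + sqrt(52 + 21) = -418*25 + sqrt(73) = -10450 + sqrt(73)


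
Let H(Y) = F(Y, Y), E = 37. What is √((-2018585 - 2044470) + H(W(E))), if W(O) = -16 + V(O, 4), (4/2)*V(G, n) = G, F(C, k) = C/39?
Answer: I*√24719626230/78 ≈ 2015.7*I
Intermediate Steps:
F(C, k) = C/39 (F(C, k) = C*(1/39) = C/39)
V(G, n) = G/2
W(O) = -16 + O/2
H(Y) = Y/39
√((-2018585 - 2044470) + H(W(E))) = √((-2018585 - 2044470) + (-16 + (½)*37)/39) = √(-4063055 + (-16 + 37/2)/39) = √(-4063055 + (1/39)*(5/2)) = √(-4063055 + 5/78) = √(-316918285/78) = I*√24719626230/78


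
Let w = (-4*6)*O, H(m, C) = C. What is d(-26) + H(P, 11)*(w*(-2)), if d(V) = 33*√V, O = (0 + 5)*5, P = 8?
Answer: 13200 + 33*I*√26 ≈ 13200.0 + 168.27*I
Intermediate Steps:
O = 25 (O = 5*5 = 25)
w = -600 (w = -4*6*25 = -24*25 = -600)
d(-26) + H(P, 11)*(w*(-2)) = 33*√(-26) + 11*(-600*(-2)) = 33*(I*√26) + 11*1200 = 33*I*√26 + 13200 = 13200 + 33*I*√26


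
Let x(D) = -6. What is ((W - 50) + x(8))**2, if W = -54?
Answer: 12100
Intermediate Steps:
((W - 50) + x(8))**2 = ((-54 - 50) - 6)**2 = (-104 - 6)**2 = (-110)**2 = 12100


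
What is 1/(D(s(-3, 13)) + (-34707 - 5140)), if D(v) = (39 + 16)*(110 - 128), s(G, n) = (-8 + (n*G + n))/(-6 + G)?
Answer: -1/40837 ≈ -2.4488e-5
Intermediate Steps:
s(G, n) = (-8 + n + G*n)/(-6 + G) (s(G, n) = (-8 + (G*n + n))/(-6 + G) = (-8 + (n + G*n))/(-6 + G) = (-8 + n + G*n)/(-6 + G))
D(v) = -990 (D(v) = 55*(-18) = -990)
1/(D(s(-3, 13)) + (-34707 - 5140)) = 1/(-990 + (-34707 - 5140)) = 1/(-990 - 39847) = 1/(-40837) = -1/40837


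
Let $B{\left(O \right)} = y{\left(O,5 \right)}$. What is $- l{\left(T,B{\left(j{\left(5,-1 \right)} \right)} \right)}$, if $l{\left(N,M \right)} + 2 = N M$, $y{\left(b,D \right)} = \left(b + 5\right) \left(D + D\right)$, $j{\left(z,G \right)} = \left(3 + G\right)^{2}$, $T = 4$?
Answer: $-358$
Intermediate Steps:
$y{\left(b,D \right)} = 2 D \left(5 + b\right)$ ($y{\left(b,D \right)} = \left(5 + b\right) 2 D = 2 D \left(5 + b\right)$)
$B{\left(O \right)} = 50 + 10 O$ ($B{\left(O \right)} = 2 \cdot 5 \left(5 + O\right) = 50 + 10 O$)
$l{\left(N,M \right)} = -2 + M N$ ($l{\left(N,M \right)} = -2 + N M = -2 + M N$)
$- l{\left(T,B{\left(j{\left(5,-1 \right)} \right)} \right)} = - (-2 + \left(50 + 10 \left(3 - 1\right)^{2}\right) 4) = - (-2 + \left(50 + 10 \cdot 2^{2}\right) 4) = - (-2 + \left(50 + 10 \cdot 4\right) 4) = - (-2 + \left(50 + 40\right) 4) = - (-2 + 90 \cdot 4) = - (-2 + 360) = \left(-1\right) 358 = -358$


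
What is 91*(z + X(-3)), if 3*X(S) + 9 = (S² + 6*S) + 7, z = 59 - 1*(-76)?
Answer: 35854/3 ≈ 11951.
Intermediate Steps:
z = 135 (z = 59 + 76 = 135)
X(S) = -⅔ + 2*S + S²/3 (X(S) = -3 + ((S² + 6*S) + 7)/3 = -3 + (7 + S² + 6*S)/3 = -3 + (7/3 + 2*S + S²/3) = -⅔ + 2*S + S²/3)
91*(z + X(-3)) = 91*(135 + (-⅔ + 2*(-3) + (⅓)*(-3)²)) = 91*(135 + (-⅔ - 6 + (⅓)*9)) = 91*(135 + (-⅔ - 6 + 3)) = 91*(135 - 11/3) = 91*(394/3) = 35854/3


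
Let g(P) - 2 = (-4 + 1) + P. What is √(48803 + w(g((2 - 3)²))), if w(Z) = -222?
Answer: √48581 ≈ 220.41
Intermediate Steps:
g(P) = -1 + P (g(P) = 2 + ((-4 + 1) + P) = 2 + (-3 + P) = -1 + P)
√(48803 + w(g((2 - 3)²))) = √(48803 - 222) = √48581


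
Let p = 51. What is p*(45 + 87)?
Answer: 6732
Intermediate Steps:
p*(45 + 87) = 51*(45 + 87) = 51*132 = 6732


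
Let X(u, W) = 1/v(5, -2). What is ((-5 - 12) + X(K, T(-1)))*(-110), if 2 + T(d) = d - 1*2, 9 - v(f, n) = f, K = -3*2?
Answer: 3685/2 ≈ 1842.5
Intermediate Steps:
K = -6
v(f, n) = 9 - f
T(d) = -4 + d (T(d) = -2 + (d - 1*2) = -2 + (d - 2) = -2 + (-2 + d) = -4 + d)
X(u, W) = ¼ (X(u, W) = 1/(9 - 1*5) = 1/(9 - 5) = 1/4 = ¼)
((-5 - 12) + X(K, T(-1)))*(-110) = ((-5 - 12) + ¼)*(-110) = (-17 + ¼)*(-110) = -67/4*(-110) = 3685/2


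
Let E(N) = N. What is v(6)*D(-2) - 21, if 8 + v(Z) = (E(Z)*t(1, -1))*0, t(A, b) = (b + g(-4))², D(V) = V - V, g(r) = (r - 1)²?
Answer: -21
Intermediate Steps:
g(r) = (-1 + r)²
D(V) = 0
t(A, b) = (25 + b)² (t(A, b) = (b + (-1 - 4)²)² = (b + (-5)²)² = (b + 25)² = (25 + b)²)
v(Z) = -8 (v(Z) = -8 + (Z*(25 - 1)²)*0 = -8 + (Z*24²)*0 = -8 + (Z*576)*0 = -8 + (576*Z)*0 = -8 + 0 = -8)
v(6)*D(-2) - 21 = -8*0 - 21 = 0 - 21 = -21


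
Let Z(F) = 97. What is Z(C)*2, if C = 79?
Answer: 194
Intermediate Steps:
Z(C)*2 = 97*2 = 194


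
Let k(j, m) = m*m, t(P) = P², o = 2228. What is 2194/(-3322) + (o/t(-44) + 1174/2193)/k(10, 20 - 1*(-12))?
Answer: -108121918109/164119769088 ≈ -0.65880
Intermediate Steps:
k(j, m) = m²
2194/(-3322) + (o/t(-44) + 1174/2193)/k(10, 20 - 1*(-12)) = 2194/(-3322) + (2228/((-44)²) + 1174/2193)/((20 - 1*(-12))²) = 2194*(-1/3322) + (2228/1936 + 1174*(1/2193))/((20 + 12)²) = -1097/1661 + (2228*(1/1936) + 1174/2193)/(32²) = -1097/1661 + (557/484 + 1174/2193)/1024 = -1097/1661 + (1789717/1061412)*(1/1024) = -1097/1661 + 1789717/1086885888 = -108121918109/164119769088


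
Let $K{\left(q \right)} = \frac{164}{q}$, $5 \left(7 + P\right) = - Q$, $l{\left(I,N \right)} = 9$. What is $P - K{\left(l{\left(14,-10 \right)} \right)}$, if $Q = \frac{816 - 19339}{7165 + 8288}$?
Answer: $- \frac{643424}{25755} \approx -24.982$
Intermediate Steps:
$Q = - \frac{18523}{15453} \approx -1.1987$
$P = - \frac{522332}{77265}$ ($P = -7 + \frac{\left(-1\right) \left(- \frac{18523}{15453}\right)}{5} = -7 + \frac{1}{5} \cdot \frac{18523}{15453} = -7 + \frac{18523}{77265} = - \frac{522332}{77265} \approx -6.7603$)
$P - K{\left(l{\left(14,-10 \right)} \right)} = - \frac{522332}{77265} - \frac{164}{9} = - \frac{643424}{25755}$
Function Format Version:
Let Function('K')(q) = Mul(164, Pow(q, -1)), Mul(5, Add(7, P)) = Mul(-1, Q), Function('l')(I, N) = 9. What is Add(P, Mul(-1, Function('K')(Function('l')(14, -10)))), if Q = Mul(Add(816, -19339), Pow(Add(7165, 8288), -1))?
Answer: Rational(-643424, 25755) ≈ -24.982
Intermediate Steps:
Q = Rational(-18523, 15453) (Q = Mul(-18523, Pow(15453, -1)) = Mul(-18523, Rational(1, 15453)) = Rational(-18523, 15453) ≈ -1.1987)
P = Rational(-522332, 77265) (P = Add(-7, Mul(Rational(1, 5), Mul(-1, Rational(-18523, 15453)))) = Add(-7, Mul(Rational(1, 5), Rational(18523, 15453))) = Add(-7, Rational(18523, 77265)) = Rational(-522332, 77265) ≈ -6.7603)
Add(P, Mul(-1, Function('K')(Function('l')(14, -10)))) = Add(Rational(-522332, 77265), Mul(-1, Mul(164, Pow(9, -1)))) = Add(Rational(-522332, 77265), Mul(-1, Mul(164, Rational(1, 9)))) = Add(Rational(-522332, 77265), Mul(-1, Rational(164, 9))) = Add(Rational(-522332, 77265), Rational(-164, 9)) = Rational(-643424, 25755)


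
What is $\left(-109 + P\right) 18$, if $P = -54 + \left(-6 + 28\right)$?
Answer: $-2538$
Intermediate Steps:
$P = -32$ ($P = -54 + 22 = -32$)
$\left(-109 + P\right) 18 = \left(-109 - 32\right) 18 = \left(-141\right) 18 = -2538$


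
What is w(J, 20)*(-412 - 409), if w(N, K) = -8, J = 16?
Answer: 6568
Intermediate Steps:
w(J, 20)*(-412 - 409) = -8*(-412 - 409) = -8*(-821) = 6568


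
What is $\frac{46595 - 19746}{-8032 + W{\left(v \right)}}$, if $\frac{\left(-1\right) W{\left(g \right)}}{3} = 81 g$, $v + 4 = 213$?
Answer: $- \frac{26849}{58819} \approx -0.45647$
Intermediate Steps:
$v = 209$ ($v = -4 + 213 = 209$)
$W{\left(g \right)} = - 243 g$ ($W{\left(g \right)} = - 3 \cdot 81 g = - 243 g$)
$\frac{46595 - 19746}{-8032 + W{\left(v \right)}} = \frac{46595 - 19746}{-8032 - 50787} = \frac{26849}{-8032 - 50787} = \frac{26849}{-58819} = 26849 \left(- \frac{1}{58819}\right) = - \frac{26849}{58819}$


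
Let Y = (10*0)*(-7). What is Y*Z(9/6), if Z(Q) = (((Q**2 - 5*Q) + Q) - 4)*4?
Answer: 0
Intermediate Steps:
Z(Q) = -16 - 16*Q + 4*Q**2 (Z(Q) = ((Q**2 - 4*Q) - 4)*4 = (-4 + Q**2 - 4*Q)*4 = -16 - 16*Q + 4*Q**2)
Y = 0 (Y = 0*(-7) = 0)
Y*Z(9/6) = 0*(-16 - 144/6 + 4*(9/6)**2) = 0*(-16 - 144/6 + 4*(9*(1/6))**2) = 0*(-16 - 16*3/2 + 4*(3/2)**2) = 0*(-16 - 24 + 4*(9/4)) = 0*(-16 - 24 + 9) = 0*(-31) = 0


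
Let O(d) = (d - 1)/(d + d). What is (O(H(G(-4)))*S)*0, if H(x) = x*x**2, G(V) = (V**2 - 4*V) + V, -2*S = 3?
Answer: 0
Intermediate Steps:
S = -3/2 (S = -1/2*3 = -3/2 ≈ -1.5000)
G(V) = V**2 - 3*V
H(x) = x**3
O(d) = (-1 + d)/(2*d) (O(d) = (-1 + d)/((2*d)) = (-1 + d)*(1/(2*d)) = (-1 + d)/(2*d))
(O(H(G(-4)))*S)*0 = (((-1 + (-4*(-3 - 4))**3)/(2*((-4*(-3 - 4))**3)))*(-3/2))*0 = (((-1 + (-4*(-7))**3)/(2*((-4*(-7))**3)))*(-3/2))*0 = (((-1 + 28**3)/(2*(28**3)))*(-3/2))*0 = (((1/2)*(-1 + 21952)/21952)*(-3/2))*0 = (((1/2)*(1/21952)*21951)*(-3/2))*0 = ((21951/43904)*(-3/2))*0 = -65853/87808*0 = 0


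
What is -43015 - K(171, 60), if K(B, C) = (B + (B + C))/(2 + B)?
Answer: -7441997/173 ≈ -43017.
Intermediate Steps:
K(B, C) = (C + 2*B)/(2 + B)
-43015 - K(171, 60) = -43015 - (60 + 2*171)/(2 + 171) = -43015 - (60 + 342)/173 = -43015 - 402/173 = -7441997/173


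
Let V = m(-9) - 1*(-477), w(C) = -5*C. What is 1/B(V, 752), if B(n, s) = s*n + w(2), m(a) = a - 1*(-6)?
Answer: 1/356438 ≈ 2.8055e-6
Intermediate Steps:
m(a) = 6 + a (m(a) = a + 6 = 6 + a)
V = 474 (V = (6 - 9) - 1*(-477) = -3 + 477 = 474)
B(n, s) = -10 + n*s (B(n, s) = s*n - 5*2 = n*s - 10 = -10 + n*s)
1/B(V, 752) = 1/(-10 + 474*752) = 1/(-10 + 356448) = 1/356438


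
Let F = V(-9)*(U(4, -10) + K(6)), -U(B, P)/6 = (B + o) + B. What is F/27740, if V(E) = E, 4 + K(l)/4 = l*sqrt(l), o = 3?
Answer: 369/13870 - 54*sqrt(6)/6935 ≈ 0.0075310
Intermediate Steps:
K(l) = -16 + 4*l**(3/2) (K(l) = -16 + 4*(l*sqrt(l)) = -16 + 4*l**(3/2))
U(B, P) = -18 - 12*B (U(B, P) = -6*((B + 3) + B) = -6*((3 + B) + B) = -6*(3 + 2*B) = -18 - 12*B)
F = 738 - 216*sqrt(6) (F = -9*((-18 - 12*4) + (-16 + 4*6**(3/2))) = -9*((-18 - 48) + (-16 + 4*(6*sqrt(6)))) = -9*(-66 + (-16 + 24*sqrt(6))) = -9*(-82 + 24*sqrt(6)) = 738 - 216*sqrt(6) ≈ 208.91)
F/27740 = (738 - 216*sqrt(6))/27740 = (738 - 216*sqrt(6))*(1/27740) = 369/13870 - 54*sqrt(6)/6935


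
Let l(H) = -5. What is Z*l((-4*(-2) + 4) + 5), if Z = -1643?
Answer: 8215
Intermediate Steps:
Z*l((-4*(-2) + 4) + 5) = -1643*(-5) = 8215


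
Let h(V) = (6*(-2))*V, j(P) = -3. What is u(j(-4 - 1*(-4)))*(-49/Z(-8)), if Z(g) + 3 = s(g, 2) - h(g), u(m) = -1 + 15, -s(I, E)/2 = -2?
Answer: 686/95 ≈ 7.2211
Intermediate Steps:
s(I, E) = 4 (s(I, E) = -2*(-2) = 4)
h(V) = -12*V
u(m) = 14
Z(g) = 1 + 12*g (Z(g) = -3 + (4 - (-12)*g) = -3 + (4 + 12*g) = 1 + 12*g)
u(j(-4 - 1*(-4)))*(-49/Z(-8)) = 14*(-49/(1 + 12*(-8))) = 14*(-49/(1 - 96)) = 14*(-49/(-95)) = 14*(-49*(-1/95)) = 14*(49/95) = 686/95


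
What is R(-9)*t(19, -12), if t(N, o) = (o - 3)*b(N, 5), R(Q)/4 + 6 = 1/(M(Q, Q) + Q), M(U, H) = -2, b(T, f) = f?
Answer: 20100/11 ≈ 1827.3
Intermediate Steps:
R(Q) = -24 + 4/(-2 + Q)
t(N, o) = -15 + 5*o (t(N, o) = (o - 3)*5 = (-3 + o)*5 = -15 + 5*o)
R(-9)*t(19, -12) = (4*(13 - 6*(-9))/(-2 - 9))*(-15 + 5*(-12)) = (4*(13 + 54)/(-11))*(-15 - 60) = (4*(-1/11)*67)*(-75) = -268/11*(-75) = 20100/11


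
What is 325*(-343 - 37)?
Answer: -123500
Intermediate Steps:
325*(-343 - 37) = 325*(-380) = -123500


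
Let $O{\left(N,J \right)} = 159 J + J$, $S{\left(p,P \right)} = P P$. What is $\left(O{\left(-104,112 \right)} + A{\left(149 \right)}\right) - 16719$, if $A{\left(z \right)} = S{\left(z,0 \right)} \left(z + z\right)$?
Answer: $1201$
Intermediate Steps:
$S{\left(p,P \right)} = P^{2}$
$O{\left(N,J \right)} = 160 J$
$A{\left(z \right)} = 0$ ($A{\left(z \right)} = 0^{2} \left(z + z\right) = 0 \cdot 2 z = 0$)
$\left(O{\left(-104,112 \right)} + A{\left(149 \right)}\right) - 16719 = \left(160 \cdot 112 + 0\right) - 16719 = \left(17920 + 0\right) - 16719 = 17920 - 16719 = 1201$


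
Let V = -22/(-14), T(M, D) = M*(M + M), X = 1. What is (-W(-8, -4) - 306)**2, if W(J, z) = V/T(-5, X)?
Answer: 11472766321/122500 ≈ 93655.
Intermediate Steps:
T(M, D) = 2*M**2 (T(M, D) = M*(2*M) = 2*M**2)
V = 11/7 (V = -22*(-1/14) = 11/7 ≈ 1.5714)
W(J, z) = 11/350 (W(J, z) = 11/(7*((2*(-5)**2))) = 11/(7*((2*25))) = (11/7)/50 = (11/7)*(1/50) = 11/350)
(-W(-8, -4) - 306)**2 = (-1*11/350 - 306)**2 = (-11/350 - 306)**2 = (-107111/350)**2 = 11472766321/122500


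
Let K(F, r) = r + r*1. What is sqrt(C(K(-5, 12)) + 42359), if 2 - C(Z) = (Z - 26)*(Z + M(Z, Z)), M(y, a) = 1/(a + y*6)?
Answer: sqrt(74809497)/42 ≈ 205.93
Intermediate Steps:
M(y, a) = 1/(a + 6*y)
K(F, r) = 2*r (K(F, r) = r + r = 2*r)
C(Z) = 2 - (-26 + Z)*(Z + 1/(7*Z)) (C(Z) = 2 - (Z - 26)*(Z + 1/(Z + 6*Z)) = 2 - (-26 + Z)*(Z + 1/(7*Z)))
sqrt(C(K(-5, 12)) + 42359) = sqrt((13/7 - (2*12)**2 + 26*(2*12) + 26/(7*((2*12)))) + 42359) = sqrt((13/7 - 1*24**2 + 26*24 + (26/7)/24) + 42359) = sqrt((13/7 - 1*576 + 624 + (26/7)*(1/24)) + 42359) = sqrt((13/7 - 576 + 624 + 13/84) + 42359) = sqrt(4201/84 + 42359) = sqrt(3562357/84) = sqrt(74809497)/42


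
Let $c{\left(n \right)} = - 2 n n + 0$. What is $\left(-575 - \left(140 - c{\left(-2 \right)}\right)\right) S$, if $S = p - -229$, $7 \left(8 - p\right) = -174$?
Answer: $- \frac{1325259}{7} \approx -1.8932 \cdot 10^{5}$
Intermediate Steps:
$p = \frac{230}{7}$ ($p = 8 - - \frac{174}{7} = 8 + \frac{174}{7} = \frac{230}{7} \approx 32.857$)
$c{\left(n \right)} = - 2 n^{2}$ ($c{\left(n \right)} = - 2 n^{2} + 0 = - 2 n^{2}$)
$S = \frac{1833}{7}$ ($S = \frac{230}{7} - -229 = \frac{230}{7} + 229 = \frac{1833}{7} \approx 261.86$)
$\left(-575 - \left(140 - c{\left(-2 \right)}\right)\right) S = \left(-575 - \left(140 - - 2 \left(-2\right)^{2}\right)\right) \frac{1833}{7} = \left(-575 - \left(140 - \left(-2\right) 4\right)\right) \frac{1833}{7} = \left(-575 - \left(140 - -8\right)\right) \frac{1833}{7} = \left(-575 - \left(140 + 8\right)\right) \frac{1833}{7} = \left(-575 - 148\right) \frac{1833}{7} = \left(-723\right) \frac{1833}{7} = - \frac{1325259}{7}$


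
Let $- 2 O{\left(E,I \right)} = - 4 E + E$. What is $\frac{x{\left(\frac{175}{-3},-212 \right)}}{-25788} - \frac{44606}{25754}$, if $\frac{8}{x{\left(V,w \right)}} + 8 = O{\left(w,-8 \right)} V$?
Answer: $- \frac{1333053378388}{769660054149} \approx -1.732$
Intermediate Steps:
$O{\left(E,I \right)} = \frac{3 E}{2}$ ($O{\left(E,I \right)} = - \frac{- 4 E + E}{2} = - \frac{\left(-3\right) E}{2} = \frac{3 E}{2}$)
$x{\left(V,w \right)} = \frac{8}{-8 + \frac{3 V w}{2}}$ ($x{\left(V,w \right)} = \frac{8}{-8 + \frac{3 w}{2} V} = \frac{8}{-8 + \frac{3 V w}{2}}$)
$\frac{x{\left(\frac{175}{-3},-212 \right)}}{-25788} - \frac{44606}{25754} = \frac{16 \frac{1}{-16 + 3 \frac{175}{-3} \left(-212\right)}}{-25788} - \frac{44606}{25754} = \frac{16}{-16 + 3 \cdot 175 \left(- \frac{1}{3}\right) \left(-212\right)} \left(- \frac{1}{25788}\right) - \frac{22303}{12877} = \frac{16}{-16 + 3 \left(- \frac{175}{3}\right) \left(-212\right)} \left(- \frac{1}{25788}\right) - \frac{22303}{12877} = \frac{16}{-16 + 37100} \left(- \frac{1}{25788}\right) - \frac{22303}{12877} = \frac{16}{37084} \left(- \frac{1}{25788}\right) - \frac{22303}{12877} = 16 \cdot \frac{1}{37084} \left(- \frac{1}{25788}\right) - \frac{22303}{12877} = \frac{4}{9271} \left(- \frac{1}{25788}\right) - \frac{22303}{12877} = - \frac{1}{59770137} - \frac{22303}{12877} = - \frac{1333053378388}{769660054149}$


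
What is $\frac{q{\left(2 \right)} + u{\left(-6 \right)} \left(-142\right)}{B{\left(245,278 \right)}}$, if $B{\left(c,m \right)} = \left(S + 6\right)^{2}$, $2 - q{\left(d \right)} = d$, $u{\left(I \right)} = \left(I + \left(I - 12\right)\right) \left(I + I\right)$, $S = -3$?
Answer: $-4544$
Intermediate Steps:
$u{\left(I \right)} = 2 I \left(-12 + 2 I\right)$ ($u{\left(I \right)} = \left(I + \left(-12 + I\right)\right) 2 I = \left(-12 + 2 I\right) 2 I = 2 I \left(-12 + 2 I\right)$)
$q{\left(d \right)} = 2 - d$
$B{\left(c,m \right)} = 9$ ($B{\left(c,m \right)} = \left(-3 + 6\right)^{2} = 3^{2} = 9$)
$\frac{q{\left(2 \right)} + u{\left(-6 \right)} \left(-142\right)}{B{\left(245,278 \right)}} = \frac{\left(2 - 2\right) + 4 \left(-6\right) \left(-6 - 6\right) \left(-142\right)}{9} = \left(\left(2 - 2\right) + 4 \left(-6\right) \left(-12\right) \left(-142\right)\right) \frac{1}{9} = \left(0 + 288 \left(-142\right)\right) \frac{1}{9} = \left(0 - 40896\right) \frac{1}{9} = \left(-40896\right) \frac{1}{9} = -4544$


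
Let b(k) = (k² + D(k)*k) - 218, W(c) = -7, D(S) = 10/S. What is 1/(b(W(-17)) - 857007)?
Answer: -1/857166 ≈ -1.1666e-6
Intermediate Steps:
b(k) = -208 + k² (b(k) = (k² + (10/k)*k) - 218 = (k² + 10) - 218 = (10 + k²) - 218 = -208 + k²)
1/(b(W(-17)) - 857007) = 1/((-208 + (-7)²) - 857007) = 1/((-208 + 49) - 857007) = 1/(-159 - 857007) = 1/(-857166) = -1/857166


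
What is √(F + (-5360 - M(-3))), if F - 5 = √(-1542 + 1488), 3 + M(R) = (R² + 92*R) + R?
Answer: √(-5082 + 3*I*√6) ≈ 0.0515 + 71.288*I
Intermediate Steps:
M(R) = -3 + R² + 93*R (M(R) = -3 + ((R² + 92*R) + R) = -3 + (R² + 93*R) = -3 + R² + 93*R)
F = 5 + 3*I*√6 (F = 5 + √(-1542 + 1488) = 5 + √(-54) = 5 + 3*I*√6 ≈ 5.0 + 7.3485*I)
√(F + (-5360 - M(-3))) = √((5 + 3*I*√6) + (-5360 - (-3 + (-3)² + 93*(-3)))) = √((5 + 3*I*√6) + (-5360 - (-3 + 9 - 279))) = √((5 + 3*I*√6) + (-5360 - 1*(-273))) = √((5 + 3*I*√6) + (-5360 + 273)) = √((5 + 3*I*√6) - 5087) = √(-5082 + 3*I*√6)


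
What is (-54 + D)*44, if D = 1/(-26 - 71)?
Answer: -230516/97 ≈ -2376.5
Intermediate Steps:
D = -1/97 (D = 1/(-97) = -1/97 ≈ -0.010309)
(-54 + D)*44 = (-54 - 1/97)*44 = -5239/97*44 = -230516/97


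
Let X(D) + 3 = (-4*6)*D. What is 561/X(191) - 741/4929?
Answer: -62264/228377 ≈ -0.27264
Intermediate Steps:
X(D) = -3 - 24*D (X(D) = -3 + (-4*6)*D = -3 - 24*D)
561/X(191) - 741/4929 = 561/(-3 - 24*191) - 741/4929 = 561/(-3 - 4584) - 741*1/4929 = 561/(-4587) - 247/1643 = 561*(-1/4587) - 247/1643 = -17/139 - 247/1643 = -62264/228377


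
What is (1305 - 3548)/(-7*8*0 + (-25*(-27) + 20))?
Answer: -2243/695 ≈ -3.2273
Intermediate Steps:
(1305 - 3548)/(-7*8*0 + (-25*(-27) + 20)) = -2243/(-56*0 + (675 + 20)) = -2243/(0 + 695) = -2243/695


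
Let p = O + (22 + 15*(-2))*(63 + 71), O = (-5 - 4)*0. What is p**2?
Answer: 1149184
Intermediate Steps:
O = 0 (O = -9*0 = 0)
p = -1072 (p = 0 + (22 + 15*(-2))*(63 + 71) = 0 + (22 - 30)*134 = 0 - 8*134 = 0 - 1072 = -1072)
p**2 = (-1072)**2 = 1149184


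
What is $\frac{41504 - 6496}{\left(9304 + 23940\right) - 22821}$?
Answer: $\frac{35008}{10423} \approx 3.3587$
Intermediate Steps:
$\frac{41504 - 6496}{\left(9304 + 23940\right) - 22821} = \frac{35008}{33244 - 22821} = \frac{35008}{10423}$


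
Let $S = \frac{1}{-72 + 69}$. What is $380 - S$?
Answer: $\frac{1141}{3} \approx 380.33$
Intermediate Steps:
$S = - \frac{1}{3}$ ($S = \frac{1}{-3} = - \frac{1}{3} \approx -0.33333$)
$380 - S = 380 - - \frac{1}{3} = 380 + \frac{1}{3} = \frac{1141}{3}$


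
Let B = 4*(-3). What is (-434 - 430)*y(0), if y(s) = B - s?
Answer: 10368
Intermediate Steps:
B = -12
y(s) = -12 - s
(-434 - 430)*y(0) = (-434 - 430)*(-12 - 1*0) = -864*(-12 + 0) = -864*(-12) = 10368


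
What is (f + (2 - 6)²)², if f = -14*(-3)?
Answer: 3364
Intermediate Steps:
f = 42
(f + (2 - 6)²)² = (42 + (2 - 6)²)² = (42 + (-4)²)² = (42 + 16)² = 58² = 3364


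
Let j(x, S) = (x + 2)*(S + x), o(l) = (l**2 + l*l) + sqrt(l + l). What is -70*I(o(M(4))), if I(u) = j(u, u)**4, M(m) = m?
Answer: -1898729406300160 - 801130852515840*sqrt(2) ≈ -3.0317e+15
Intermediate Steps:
o(l) = 2*l**2 + sqrt(2)*sqrt(l) (o(l) = (l**2 + l**2) + sqrt(2*l) = 2*l**2 + sqrt(2)*sqrt(l))
j(x, S) = (2 + x)*(S + x)
I(u) = (2*u**2 + 4*u)**4 (I(u) = (u**2 + 2*u + 2*u + u*u)**4 = (u**2 + 2*u + 2*u + u**2)**4 = (2*u**2 + 4*u)**4)
-70*I(o(M(4))) = -1120*(2*4**2 + sqrt(2)*sqrt(4))**4*(2 + (2*4**2 + sqrt(2)*sqrt(4)))**4 = -1120*(2*16 + sqrt(2)*2)**4*(2 + (2*16 + sqrt(2)*2))**4 = -1120*(32 + 2*sqrt(2))**4*(2 + (32 + 2*sqrt(2)))**4 = -1120*(32 + 2*sqrt(2))**4*(34 + 2*sqrt(2))**4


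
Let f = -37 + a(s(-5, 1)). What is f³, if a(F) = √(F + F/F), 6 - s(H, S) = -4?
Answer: -51874 + 4118*√11 ≈ -38216.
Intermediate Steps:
s(H, S) = 10 (s(H, S) = 6 - 1*(-4) = 6 + 4 = 10)
a(F) = √(1 + F) (a(F) = √(F + 1) = √(1 + F))
f = -37 + √11 (f = -37 + √(1 + 10) = -37 + √11 ≈ -33.683)
f³ = (-37 + √11)³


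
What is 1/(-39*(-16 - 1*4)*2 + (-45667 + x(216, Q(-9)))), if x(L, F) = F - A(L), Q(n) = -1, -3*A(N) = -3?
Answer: -1/44109 ≈ -2.2671e-5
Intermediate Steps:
A(N) = 1 (A(N) = -⅓*(-3) = 1)
x(L, F) = -1 + F (x(L, F) = F - 1*1 = F - 1 = -1 + F)
1/(-39*(-16 - 1*4)*2 + (-45667 + x(216, Q(-9)))) = 1/(-39*(-16 - 1*4)*2 + (-45667 + (-1 - 1))) = 1/(-39*(-16 - 4)*2 + (-45667 - 2)) = 1/(-39*(-20)*2 - 45669) = 1/(780*2 - 45669) = 1/(1560 - 45669) = 1/(-44109) = -1/44109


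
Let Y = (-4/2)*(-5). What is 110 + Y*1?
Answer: 120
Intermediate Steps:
Y = 10 (Y = ((1/2)*(-4))*(-5) = -2*(-5) = 10)
110 + Y*1 = 110 + 10*1 = 110 + 10 = 120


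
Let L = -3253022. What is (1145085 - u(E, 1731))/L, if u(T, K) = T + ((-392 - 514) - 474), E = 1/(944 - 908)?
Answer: -41272739/117108792 ≈ -0.35243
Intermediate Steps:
E = 1/36 ≈ 0.027778
u(T, K) = -1380 + T (u(T, K) = T + (-906 - 474) = T - 1380 = -1380 + T)
(1145085 - u(E, 1731))/L = (1145085 - (-1380 + 1/36))/(-3253022) = (1145085 - 1*(-49679/36))*(-1/3253022) = (1145085 + 49679/36)*(-1/3253022) = (41272739/36)*(-1/3253022) = -41272739/117108792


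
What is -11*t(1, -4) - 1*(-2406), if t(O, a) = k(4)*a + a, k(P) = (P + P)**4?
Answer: 182674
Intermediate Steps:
k(P) = 16*P**4 (k(P) = (2*P)**4 = 16*P**4)
t(O, a) = 4097*a (t(O, a) = (16*4**4)*a + a = (16*256)*a + a = 4096*a + a = 4097*a)
-11*t(1, -4) - 1*(-2406) = -45067*(-4) - 1*(-2406) = -11*(-16388) + 2406 = 180268 + 2406 = 182674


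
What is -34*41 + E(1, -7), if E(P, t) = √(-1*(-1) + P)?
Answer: -1394 + √2 ≈ -1392.6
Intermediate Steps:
E(P, t) = √(1 + P)
-34*41 + E(1, -7) = -34*41 + √(1 + 1) = -1394 + √2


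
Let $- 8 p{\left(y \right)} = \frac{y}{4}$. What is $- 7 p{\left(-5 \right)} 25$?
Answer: $- \frac{875}{32} \approx -27.344$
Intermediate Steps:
$p{\left(y \right)} = - \frac{y}{32}$ ($p{\left(y \right)} = - \frac{y \frac{1}{4}}{8} = - \frac{\frac{1}{4} y}{8} = - \frac{y}{32}$)
$- 7 p{\left(-5 \right)} 25 = - 7 \left(\left(- \frac{1}{32}\right) \left(-5\right)\right) 25 = \left(-7\right) \frac{5}{32} \cdot 25 = \left(- \frac{35}{32}\right) 25 = - \frac{875}{32}$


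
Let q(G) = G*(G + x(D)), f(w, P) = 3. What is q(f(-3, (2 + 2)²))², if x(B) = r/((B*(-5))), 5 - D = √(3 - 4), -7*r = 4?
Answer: 17015589/207025 + 1980*I/8281 ≈ 82.191 + 0.2391*I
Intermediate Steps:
r = -4/7 (r = -⅐*4 = -4/7 ≈ -0.57143)
D = 5 - I (D = 5 - √(3 - 4) = 5 - √(-1) = 5 - I ≈ 5.0 - 1.0*I)
x(B) = 4/(35*B) (x(B) = -4*(-1/(5*B))/7 = -(-4)/(35*B) = 4/(35*B))
q(G) = G*(G + 2*(5 + I)/455) (q(G) = G*(G + 4/(35*(5 - I))) = G*(G + 4*((5 + I)/26)/35) = G*(G + 2*(5 + I)/455))
q(f(-3, (2 + 2)²))² = ((1/455)*3*(10 + 2*I + 455*3))² = ((1/455)*3*(10 + 2*I + 1365))² = ((1/455)*3*(1375 + 2*I))² = (825/91 + 6*I/455)²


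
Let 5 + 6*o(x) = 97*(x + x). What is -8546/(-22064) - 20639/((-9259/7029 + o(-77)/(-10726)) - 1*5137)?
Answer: 37642920349138679/8547062402746280 ≈ 4.4042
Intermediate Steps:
o(x) = -⅚ + 97*x/3 (o(x) = -⅚ + (97*(x + x))/6 = -⅚ + (97*(2*x))/6 = -⅚ + (194*x)/6 = -⅚ + 97*x/3)
-8546/(-22064) - 20639/((-9259/7029 + o(-77)/(-10726)) - 1*5137) = -8546/(-22064) - 20639/((-9259/7029 + (-⅚ + (97/3)*(-77))/(-10726)) - 1*5137) = -8546*(-1/22064) - 20639/((-9259*1/7029 + (-⅚ - 7469/3)*(-1/10726)) - 5137) = 4273/11032 - 20639/((-9259/7029 - 4981/2*(-1/10726)) - 5137) = 4273/11032 - 20639/((-9259/7029 + 4981/21452) - 5137) = 4273/11032 - 20639/(-163612619/150786108 - 5137) = 4273/11032 - 20639/(-774751849415/150786108) = 4273/11032 - 20639*(-150786108/774751849415) = 4273/11032 + 3112074483012/774751849415 = 37642920349138679/8547062402746280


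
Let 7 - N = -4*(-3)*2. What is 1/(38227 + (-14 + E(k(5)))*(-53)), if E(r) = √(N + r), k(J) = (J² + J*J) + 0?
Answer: 38969/1518490264 + 53*√33/1518490264 ≈ 2.5863e-5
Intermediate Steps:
N = -17 (N = 7 - (-4*(-3))*2 = 7 - 12*2 = 7 - 1*24 = 7 - 24 = -17)
k(J) = 2*J² (k(J) = (J² + J²) + 0 = 2*J² + 0 = 2*J²)
E(r) = √(-17 + r)
1/(38227 + (-14 + E(k(5)))*(-53)) = 1/(38227 + (-14 + √(-17 + 2*5²))*(-53)) = 1/(38227 + (-14 + √(-17 + 2*25))*(-53)) = 1/(38227 + (-14 + √(-17 + 50))*(-53)) = 1/(38227 + (-14 + √33)*(-53)) = 1/(38227 + (742 - 53*√33)) = 1/(38969 - 53*√33)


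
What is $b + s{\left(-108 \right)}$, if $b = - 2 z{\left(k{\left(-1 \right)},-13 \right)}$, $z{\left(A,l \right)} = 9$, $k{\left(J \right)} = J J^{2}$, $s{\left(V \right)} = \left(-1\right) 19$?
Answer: $-37$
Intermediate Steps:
$s{\left(V \right)} = -19$
$k{\left(J \right)} = J^{3}$
$b = -18$ ($b = \left(-2\right) 9 = -18$)
$b + s{\left(-108 \right)} = -18 - 19 = -37$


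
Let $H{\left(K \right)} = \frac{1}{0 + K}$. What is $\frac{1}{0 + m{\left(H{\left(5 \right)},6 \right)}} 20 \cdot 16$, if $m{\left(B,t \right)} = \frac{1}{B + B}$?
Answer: $128$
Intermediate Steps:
$H{\left(K \right)} = \frac{1}{K}$
$m{\left(B,t \right)} = \frac{1}{2 B}$
$\frac{1}{0 + m{\left(H{\left(5 \right)},6 \right)}} 20 \cdot 16 = \frac{1}{0 + \frac{1}{2 \cdot \frac{1}{5}}} \cdot 20 \cdot 16 = \frac{1}{0 + \frac{\frac{1}{\frac{1}{5}}}{2}} \cdot 20 \cdot 16 = \frac{1}{0 + \frac{1}{2} \cdot 5} \cdot 20 \cdot 16 = \frac{1}{0 + \frac{5}{2}} \cdot 20 \cdot 16 = \frac{1}{\frac{5}{2}} \cdot 20 \cdot 16 = \frac{2}{5} \cdot 20 \cdot 16 = 8 \cdot 16 = 128$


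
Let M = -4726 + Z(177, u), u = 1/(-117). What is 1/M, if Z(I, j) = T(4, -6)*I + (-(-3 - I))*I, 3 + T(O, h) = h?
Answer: 1/25541 ≈ 3.9153e-5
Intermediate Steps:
T(O, h) = -3 + h
u = -1/117 ≈ -0.0085470
Z(I, j) = -9*I + I*(3 + I) (Z(I, j) = (-3 - 6)*I + (-(-3 - I))*I = -9*I + (3 + I)*I = -9*I + I*(3 + I))
M = 25541 (M = -4726 + 177*(-6 + 177) = -4726 + 177*171 = -4726 + 30267 = 25541)
1/M = 1/25541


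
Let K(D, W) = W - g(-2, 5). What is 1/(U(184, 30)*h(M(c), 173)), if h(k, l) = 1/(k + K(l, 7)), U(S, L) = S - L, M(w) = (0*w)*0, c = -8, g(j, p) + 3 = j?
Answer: 6/77 ≈ 0.077922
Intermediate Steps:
g(j, p) = -3 + j
M(w) = 0 (M(w) = 0*0 = 0)
K(D, W) = 5 + W (K(D, W) = W - (-3 - 2) = W - 1*(-5) = W + 5 = 5 + W)
h(k, l) = 1/(12 + k) (h(k, l) = 1/(k + (5 + 7)) = 1/(k + 12) = 1/(12 + k))
1/(U(184, 30)*h(M(c), 173)) = 1/((184 - 1*30)*(1/(12 + 0))) = 1/((184 - 30)*(1/12)) = 1/(154*(1/12)) = (1/154)*12 = 6/77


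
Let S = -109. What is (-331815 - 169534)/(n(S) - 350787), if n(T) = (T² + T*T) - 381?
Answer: 501349/327406 ≈ 1.5313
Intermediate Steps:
n(T) = -381 + 2*T² (n(T) = (T² + T²) - 381 = 2*T² - 381 = -381 + 2*T²)
(-331815 - 169534)/(n(S) - 350787) = (-331815 - 169534)/((-381 + 2*(-109)²) - 350787) = -501349/((-381 + 2*11881) - 350787) = -501349/((-381 + 23762) - 350787) = -501349/(23381 - 350787) = -501349/(-327406) = -501349*(-1/327406) = 501349/327406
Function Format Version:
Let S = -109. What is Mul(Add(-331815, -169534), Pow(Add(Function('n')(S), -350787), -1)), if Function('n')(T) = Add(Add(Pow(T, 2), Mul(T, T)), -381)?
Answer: Rational(501349, 327406) ≈ 1.5313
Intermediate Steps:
Function('n')(T) = Add(-381, Mul(2, Pow(T, 2))) (Function('n')(T) = Add(Add(Pow(T, 2), Pow(T, 2)), -381) = Add(Mul(2, Pow(T, 2)), -381) = Add(-381, Mul(2, Pow(T, 2))))
Mul(Add(-331815, -169534), Pow(Add(Function('n')(S), -350787), -1)) = Mul(Add(-331815, -169534), Pow(Add(Add(-381, Mul(2, Pow(-109, 2))), -350787), -1)) = Mul(-501349, Pow(Add(Add(-381, Mul(2, 11881)), -350787), -1)) = Mul(-501349, Pow(Add(Add(-381, 23762), -350787), -1)) = Mul(-501349, Pow(Add(23381, -350787), -1)) = Mul(-501349, Pow(-327406, -1)) = Mul(-501349, Rational(-1, 327406)) = Rational(501349, 327406)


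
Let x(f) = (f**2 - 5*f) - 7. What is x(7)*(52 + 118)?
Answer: 1190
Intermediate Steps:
x(f) = -7 + f**2 - 5*f
x(7)*(52 + 118) = (-7 + 7**2 - 5*7)*(52 + 118) = (-7 + 49 - 35)*170 = 7*170 = 1190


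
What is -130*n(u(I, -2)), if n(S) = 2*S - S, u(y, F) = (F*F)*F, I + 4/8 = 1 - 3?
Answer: 1040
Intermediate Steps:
I = -5/2 (I = -½ + (1 - 3) = -½ - 2 = -5/2 ≈ -2.5000)
u(y, F) = F³ (u(y, F) = F²*F = F³)
n(S) = S
-130*n(u(I, -2)) = -130*(-2)³ = -130*(-8) = 1040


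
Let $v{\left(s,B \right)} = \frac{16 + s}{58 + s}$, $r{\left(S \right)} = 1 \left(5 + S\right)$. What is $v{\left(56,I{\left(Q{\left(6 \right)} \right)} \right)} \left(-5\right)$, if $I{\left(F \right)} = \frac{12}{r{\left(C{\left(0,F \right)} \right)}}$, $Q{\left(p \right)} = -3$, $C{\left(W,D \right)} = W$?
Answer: $- \frac{60}{19} \approx -3.1579$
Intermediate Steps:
$r{\left(S \right)} = 5 + S$
$I{\left(F \right)} = \frac{12}{5}$ ($I{\left(F \right)} = \frac{12}{5 + 0} = \frac{12}{5}$)
$v{\left(s,B \right)} = \frac{16 + s}{58 + s}$
$v{\left(56,I{\left(Q{\left(6 \right)} \right)} \right)} \left(-5\right) = \frac{16 + 56}{58 + 56} \left(-5\right) = \frac{1}{114} \cdot 72 \left(-5\right) = \frac{12}{19} \left(-5\right) = - \frac{60}{19}$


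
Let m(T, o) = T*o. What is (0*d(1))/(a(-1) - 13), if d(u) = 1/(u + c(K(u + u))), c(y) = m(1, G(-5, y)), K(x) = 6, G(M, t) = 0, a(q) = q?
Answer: 0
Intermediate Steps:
c(y) = 0 (c(y) = 1*0 = 0)
d(u) = 1/u (d(u) = 1/(u + 0) = 1/u)
(0*d(1))/(a(-1) - 13) = (0/1)/(-1 - 13) = (0*1)/(-14) = 0*(-1/14) = 0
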